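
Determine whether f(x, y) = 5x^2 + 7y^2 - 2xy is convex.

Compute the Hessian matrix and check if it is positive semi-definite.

f(x,y) = 5x^2 + 7y^2 - 2xy
Hessian H = [[10, -2], [-2, 14]]
trace(H) = 24, det(H) = 136
Eigenvalues: (24 +/- sqrt(32)) / 2 = 14.83, 9.172
Since both eigenvalues > 0, f is convex.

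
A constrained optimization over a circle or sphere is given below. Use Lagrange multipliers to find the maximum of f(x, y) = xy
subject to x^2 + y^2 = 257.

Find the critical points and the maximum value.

Lagrange conditions: y = 2*lambda*x and x = 2*lambda*y
If x = 0 then y = 0, violating the constraint, so x, y != 0.
Dividing: y/x = x/y => x^2 = y^2 => y = x or y = -x
Constraint: 2x^2 = 257 => x^2 = 257/2 => x = +/-sqrt(257/2)
Critical points: (sqrt(257/2), sqrt(257/2)), (-sqrt(257/2), -sqrt(257/2)), (sqrt(257/2), -sqrt(257/2)), (-sqrt(257/2), sqrt(257/2))
  y = x:  xy = x^2 = 257/2  at (sqrt(257/2), sqrt(257/2)) and (-sqrt(257/2), -sqrt(257/2))
  y = -x: xy = -x^2 = -257/2 at (sqrt(257/2), -sqrt(257/2)) and (-sqrt(257/2), sqrt(257/2))
Maximum xy = 257/2 at (sqrt(257/2), sqrt(257/2)) and (-sqrt(257/2), -sqrt(257/2))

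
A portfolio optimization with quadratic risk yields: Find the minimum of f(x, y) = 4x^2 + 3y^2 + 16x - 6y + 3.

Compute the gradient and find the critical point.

f(x,y) = 4x^2 + 3y^2 + 16x - 6y + 3
df/dx = 8x + (16) = 0  =>  x = -2
df/dy = 6y + (-6) = 0  =>  y = 1
f(-2, 1) = 4*(-2)^2 + 3*(1)^2 + 16*(-2) + -6*(1) + 3 = -16
Hessian is diagonal with entries 8, 6 > 0, so this is a minimum.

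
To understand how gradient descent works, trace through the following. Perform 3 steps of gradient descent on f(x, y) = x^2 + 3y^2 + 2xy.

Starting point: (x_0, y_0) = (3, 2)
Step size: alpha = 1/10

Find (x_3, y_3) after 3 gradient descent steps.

f(x,y) = x^2 + 3y^2 + 2xy
grad_x = 2x + 2y, grad_y = 6y + 2x
Step 1: grad = (10, 18), (2, 1/5)
Step 2: grad = (22/5, 26/5), (39/25, -8/25)
Step 3: grad = (62/25, 6/5), (164/125, -11/25)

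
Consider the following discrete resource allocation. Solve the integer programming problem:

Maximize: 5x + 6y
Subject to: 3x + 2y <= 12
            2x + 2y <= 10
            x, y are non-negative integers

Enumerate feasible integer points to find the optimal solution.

Constraint 1: 3x + 2y <= 12
Constraint 2: 2x + 2y <= 10
Feasible x range (need y >= 0): 0 <= x <= min(12/3, 10/2) => x in {0, ..., 4}.
Enumerate feasible integer points row by row (the coefficient of y is 6 > 0, so for each x the largest feasible y gives the best value):
  x = 0: y <= min((12 - 3*0)/2, (10 - 2*0)/2) => y in {0, ..., 5}; best 5*0 + 6*5 = 30
  x = 1: y <= min((12 - 3*1)/2, (10 - 2*1)/2) => y in {0, ..., 4}; best 5*1 + 6*4 = 29
  x = 2: y <= min((12 - 3*2)/2, (10 - 2*2)/2) => y in {0, ..., 3}; best 5*2 + 6*3 = 28
  x = 3: y <= min((12 - 3*3)/2, (10 - 2*3)/2) => y in {0, ..., 1}; best 5*3 + 6*1 = 21
  x = 4: y <= min((12 - 3*4)/2, (10 - 2*4)/2) => y in {0}; best 5*4 + 6*0 = 20
The maximum 5x + 6y = 30 is achieved at x = 0, y = 5.
Check: 3*0 + 2*5 = 10 <= 12 and 2*0 + 2*5 = 10 <= 10.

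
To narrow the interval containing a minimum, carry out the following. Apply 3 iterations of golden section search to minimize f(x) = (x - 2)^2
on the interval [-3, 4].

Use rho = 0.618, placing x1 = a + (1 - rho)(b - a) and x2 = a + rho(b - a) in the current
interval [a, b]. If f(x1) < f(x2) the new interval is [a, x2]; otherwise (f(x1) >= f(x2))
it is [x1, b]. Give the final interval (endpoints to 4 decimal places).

Golden section search for min of f(x) = (x - 2)^2 on [-3, 4].
Each step: x1 = a + (1 - rho)(b - a), x2 = a + rho(b - a); if f(x1) < f(x2) keep [a, x2], otherwise keep [x1, b].
Step 1: [-3.0000, 4.0000], x1=-0.3260 (f=5.4103), x2=1.3260 (f=0.4543); f(x1) > f(x2) => keep [-0.3260, 4.0000]
Step 2: [-0.3260, 4.0000], x1=1.3265 (f=0.4536), x2=2.3475 (f=0.1207); f(x1) > f(x2) => keep [1.3265, 4.0000]
Step 3: [1.3265, 4.0000], x1=2.3478 (f=0.1210), x2=2.9787 (f=0.9579); f(x1) < f(x2) => keep [1.3265, 2.9787]
Final interval: [1.3265, 2.9787]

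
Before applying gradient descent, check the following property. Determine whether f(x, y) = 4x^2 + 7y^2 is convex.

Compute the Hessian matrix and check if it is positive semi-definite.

f(x,y) = 4x^2 + 7y^2
Hessian H = [[8, 0], [0, 14]]
trace(H) = 22, det(H) = 112
Eigenvalues: (22 +/- sqrt(36)) / 2 = 14, 8
Since both eigenvalues > 0, f is convex.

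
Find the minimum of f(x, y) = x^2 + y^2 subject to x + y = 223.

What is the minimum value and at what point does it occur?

Substitute y = 223 - x into f(x,y) = x^2 + y^2:
g(x) = x^2 + (223 - x)^2 = 2x^2 - 446x + 49729
g'(x) = 4x - 446 = 0  =>  x = 223/2
y = 223 - 223/2 = 223/2
Minimum value = (223/2)^2 + (223/2)^2 = 49729/2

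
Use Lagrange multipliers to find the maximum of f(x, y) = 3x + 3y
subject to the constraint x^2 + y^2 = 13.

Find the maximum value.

Set up Lagrange conditions: grad f = lambda * grad g
  3 = 2*lambda*x
  3 = 2*lambda*y
From these: x/y = 3/3, so x = 3t, y = 3t for some t.
Substitute into constraint: (3t)^2 + (3t)^2 = 13
  t^2 * 18 = 13
  t = sqrt(13/18)
Maximum = 3*x + 3*y = (3^2 + 3^2)*t = 18 * sqrt(13/18) = sqrt(234)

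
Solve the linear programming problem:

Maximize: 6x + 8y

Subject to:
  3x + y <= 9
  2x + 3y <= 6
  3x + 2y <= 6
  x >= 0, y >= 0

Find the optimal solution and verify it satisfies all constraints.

Feasible vertices: (0, 0), (0, 2), (6/5, 6/5), (2, 0)
Objective 6x + 8y at each vertex:
  (0, 0): 0
  (0, 2): 16
  (6/5, 6/5): 84/5
  (2, 0): 12
Maximum is 84/5 at (6/5, 6/5).
Verify constraints at (x, y) = (6/5, 6/5):
  3*(6/5) + 1*(6/5) = 24/5 <= 9
  2*(6/5) + 3*(6/5) = 6 <= 6 (active)
  3*(6/5) + 2*(6/5) = 6 <= 6 (active)
  x = 6/5 >= 0, y = 6/5 >= 0. All constraints satisfied.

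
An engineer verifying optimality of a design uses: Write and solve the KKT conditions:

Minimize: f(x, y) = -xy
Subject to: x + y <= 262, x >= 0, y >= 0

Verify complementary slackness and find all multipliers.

Problem: min -xy s.t. x + y <= 262 (multiplier lambda), x >= 0 (mu_x), y >= 0 (mu_y)
KKT stationarity: -y + lambda - mu_x = 0, -x + lambda - mu_y = 0, with lambda, mu_x, mu_y >= 0
Complementary slackness: lambda*(x + y - 262) = 0, mu_x*x = 0, mu_y*y = 0
If lambda = 0: y = -mu_x <= 0 and x = -mu_y <= 0 force x = y = 0 with f = 0; but x = y = 131 is feasible with f = -17161 < 0, so this is not the minimum. Hence lambda > 0 and x + y = 262.
Try x > 0, y > 0 (so mu_x = mu_y = 0): y = lambda, x = lambda => x = y = lambda
x + y = 262 => 2*lambda = 262 => lambda = 131
x* = y* = 131 > 0, consistent with mu_x = mu_y = 0.
(Any feasible point with x = 0 or y = 0 has f = 0 > -17161, so the minimum is not on those boundaries.)
min(-xy) = -17161 (i.e. max xy = 17161)
Multipliers: lambda = 131, mu_x = 0, mu_y = 0
Complementary slackness: lambda*(x + y - 262) = 131*(131 + 131 - 262) = 0, mu_x*x = 0*131 = 0, mu_y*y = 0*131 = 0. Satisfied.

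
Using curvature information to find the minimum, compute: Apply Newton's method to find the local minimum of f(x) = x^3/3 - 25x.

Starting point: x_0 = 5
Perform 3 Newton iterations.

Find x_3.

f(x) = x^3/3 - 25x
f'(x) = x^2 - 25, f''(x) = 2x
Newton update: x_{n+1} = x_n - (x_n^2 - 25)/(2*x_n)
Step 1: x_0 = 5, f'=0, f''=10, x_1 = 5
Step 2: x_1 = 5, f'=0, f''=10, x_2 = 5
Step 3: x_2 = 5, f'=0, f''=10, x_3 = 5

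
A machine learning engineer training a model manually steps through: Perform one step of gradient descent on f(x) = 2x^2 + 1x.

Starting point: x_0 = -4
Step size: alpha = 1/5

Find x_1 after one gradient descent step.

f(x) = 2x^2 + 1x
f'(x) = 4x + 1
f'(-4) = 4*-4 + (1) = -15
x_1 = x_0 - alpha * f'(x_0) = -4 - 1/5 * -15 = -1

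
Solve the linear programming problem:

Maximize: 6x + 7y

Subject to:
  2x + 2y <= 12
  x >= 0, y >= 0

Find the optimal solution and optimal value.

The feasible region has vertices at [(0, 0), (6, 0), (0, 6)].
Checking objective 6x + 7y at each vertex:
  (0, 0): 6*0 + 7*0 = 0
  (6, 0): 6*6 + 7*0 = 36
  (0, 6): 6*0 + 7*6 = 42
Maximum is 42 at (0, 6).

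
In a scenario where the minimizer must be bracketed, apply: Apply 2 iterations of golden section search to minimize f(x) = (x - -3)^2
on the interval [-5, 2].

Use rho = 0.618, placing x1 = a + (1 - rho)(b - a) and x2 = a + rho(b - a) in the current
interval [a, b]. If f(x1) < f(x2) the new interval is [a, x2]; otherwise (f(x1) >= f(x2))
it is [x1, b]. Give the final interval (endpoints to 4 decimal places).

Golden section search for min of f(x) = (x - -3)^2 on [-5, 2].
Each step: x1 = a + (1 - rho)(b - a), x2 = a + rho(b - a); if f(x1) < f(x2) keep [a, x2], otherwise keep [x1, b].
Step 1: [-5.0000, 2.0000], x1=-2.3260 (f=0.4543), x2=-0.6740 (f=5.4103); f(x1) < f(x2) => keep [-5.0000, -0.6740]
Step 2: [-5.0000, -0.6740], x1=-3.3475 (f=0.1207), x2=-2.3265 (f=0.4536); f(x1) < f(x2) => keep [-5.0000, -2.3265]
Final interval: [-5.0000, -2.3265]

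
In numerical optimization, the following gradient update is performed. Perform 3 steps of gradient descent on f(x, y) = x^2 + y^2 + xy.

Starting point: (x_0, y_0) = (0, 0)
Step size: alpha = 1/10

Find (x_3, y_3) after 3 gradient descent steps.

f(x,y) = x^2 + y^2 + xy
grad_x = 2x + 1y, grad_y = 2y + 1x
Step 1: grad = (0, 0), (0, 0)
Step 2: grad = (0, 0), (0, 0)
Step 3: grad = (0, 0), (0, 0)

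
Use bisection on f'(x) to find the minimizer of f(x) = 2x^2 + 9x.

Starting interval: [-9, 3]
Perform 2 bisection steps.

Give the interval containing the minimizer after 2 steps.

Finding critical point of f(x) = 2x^2 + 9x using bisection on f'(x) = 4x + 9.
f'(x) = 0 when x = -9/4.
Starting interval: [-9, 3]
Step 1: mid = -3, f'(mid) = -3, new interval = [-3, 3]
Step 2: mid = 0, f'(mid) = 9, new interval = [-3, 0]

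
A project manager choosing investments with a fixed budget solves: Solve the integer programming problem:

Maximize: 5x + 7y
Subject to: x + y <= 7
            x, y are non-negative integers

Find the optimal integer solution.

Objective: 5x + 7y, constraint: x + y <= 7
Coefficient of y is 7 > coefficient of x is 5, so allocate the entire budget to y.
Optimal: x = 0, y = 7, value = 49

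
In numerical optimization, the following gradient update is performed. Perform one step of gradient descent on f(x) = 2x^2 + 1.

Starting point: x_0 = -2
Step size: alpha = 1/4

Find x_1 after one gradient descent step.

f(x) = 2x^2 + 1
f'(x) = 4x + 0
f'(-2) = 4*-2 + (0) = -8
x_1 = x_0 - alpha * f'(x_0) = -2 - 1/4 * -8 = 0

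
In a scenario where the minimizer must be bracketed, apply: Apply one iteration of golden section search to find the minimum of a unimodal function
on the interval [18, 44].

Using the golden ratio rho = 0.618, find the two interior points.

Golden section search on [18, 44].
Golden ratio rho = 0.618 (approx).
Interior points:
  x_1 = 18 + (1-0.618)*26 = 27.9320
  x_2 = 18 + 0.618*26 = 34.0680
Compare f(x_1) and f(x_2) to determine which subinterval to keep.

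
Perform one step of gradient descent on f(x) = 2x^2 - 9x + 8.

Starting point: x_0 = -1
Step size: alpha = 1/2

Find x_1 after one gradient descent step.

f(x) = 2x^2 - 9x + 8
f'(x) = 4x - 9
f'(-1) = 4*-1 + (-9) = -13
x_1 = x_0 - alpha * f'(x_0) = -1 - 1/2 * -13 = 11/2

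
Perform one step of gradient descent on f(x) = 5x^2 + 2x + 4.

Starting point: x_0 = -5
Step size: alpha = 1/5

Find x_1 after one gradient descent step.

f(x) = 5x^2 + 2x + 4
f'(x) = 10x + 2
f'(-5) = 10*-5 + (2) = -48
x_1 = x_0 - alpha * f'(x_0) = -5 - 1/5 * -48 = 23/5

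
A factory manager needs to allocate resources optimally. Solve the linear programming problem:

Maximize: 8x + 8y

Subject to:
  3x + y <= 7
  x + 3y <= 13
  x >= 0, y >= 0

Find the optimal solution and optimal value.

Feasible vertices: (0, 0), (0, 13/3), (1, 4), (7/3, 0)
Objective 8x + 8y at each:
  (0, 0): 0
  (0, 13/3): 104/3
  (1, 4): 40
  (7/3, 0): 56/3
Maximum is 40 at (1, 4).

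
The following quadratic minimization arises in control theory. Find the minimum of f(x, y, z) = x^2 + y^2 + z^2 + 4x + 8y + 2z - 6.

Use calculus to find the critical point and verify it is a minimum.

f(x,y,z) = x^2 + y^2 + z^2 + 4x + 8y + 2z - 6
df/dx = 2x + (4) = 0 => x = -2
df/dy = 2y + (8) = 0 => y = -4
df/dz = 2z + (2) = 0 => z = -1
f(-2,-4,-1) = 1*(-2)^2 + 1*(-4)^2 + 1*(-1)^2 + 4*(-2) + 8*(-4) + 2*(-1) + -6 = -27
Hessian is diagonal with entries 2, 2, 2 > 0, confirmed minimum.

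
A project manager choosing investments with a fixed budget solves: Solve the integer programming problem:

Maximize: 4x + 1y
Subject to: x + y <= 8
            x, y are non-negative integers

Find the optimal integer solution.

Objective: 4x + 1y, constraint: x + y <= 8
Coefficient of x is 4 >= coefficient of y is 1, so allocate the entire budget to x.
Optimal: x = 8, y = 0, value = 32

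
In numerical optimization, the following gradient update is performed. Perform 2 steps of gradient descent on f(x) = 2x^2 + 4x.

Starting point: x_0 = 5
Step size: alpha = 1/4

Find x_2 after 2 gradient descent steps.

f(x) = 2x^2 + 4x, f'(x) = 4x + (4)
Step 1: f'(5) = 24, x_1 = 5 - 1/4 * 24 = -1
Step 2: f'(-1) = 0, x_2 = -1 - 1/4 * 0 = -1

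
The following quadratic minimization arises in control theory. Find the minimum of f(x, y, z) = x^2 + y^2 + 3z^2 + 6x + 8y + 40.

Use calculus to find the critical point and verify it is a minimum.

f(x,y,z) = x^2 + y^2 + 3z^2 + 6x + 8y + 40
df/dx = 2x + (6) = 0 => x = -3
df/dy = 2y + (8) = 0 => y = -4
df/dz = 6z + (0) = 0 => z = 0
f(-3,-4,0) = 1*(-3)^2 + 1*(-4)^2 + 3*(0)^2 + 6*(-3) + 8*(-4) + 40 = 15
Hessian is diagonal with entries 2, 2, 6 > 0, confirmed minimum.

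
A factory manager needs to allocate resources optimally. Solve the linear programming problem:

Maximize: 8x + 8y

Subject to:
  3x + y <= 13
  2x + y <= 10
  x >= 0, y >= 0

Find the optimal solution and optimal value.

Feasible vertices: (0, 0), (0, 10), (3, 4), (13/3, 0)
Objective 8x + 8y at each:
  (0, 0): 0
  (0, 10): 80
  (3, 4): 56
  (13/3, 0): 104/3
Maximum is 80 at (0, 10).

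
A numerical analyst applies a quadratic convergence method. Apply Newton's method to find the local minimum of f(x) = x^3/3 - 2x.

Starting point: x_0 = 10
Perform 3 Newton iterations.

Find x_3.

f(x) = x^3/3 - 2x
f'(x) = x^2 - 2, f''(x) = 2x
Newton update: x_{n+1} = x_n - (x_n^2 - 2)/(2*x_n)
Step 1: x_0 = 10, f'=98, f''=20, x_1 = 51/10
Step 2: x_1 = 51/10, f'=2401/100, f''=51/5, x_2 = 2801/1020
Step 3: x_2 = 2801/1020, f'=5764801/1040400, f''=2801/510, x_3 = 9926401/5714040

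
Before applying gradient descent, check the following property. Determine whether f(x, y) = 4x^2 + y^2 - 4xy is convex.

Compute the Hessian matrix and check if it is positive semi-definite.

f(x,y) = 4x^2 + y^2 - 4xy
Hessian H = [[8, -4], [-4, 2]]
trace(H) = 10, det(H) = 0
Eigenvalues: (10 +/- sqrt(100)) / 2 = 10, 0
Since both eigenvalues >= 0, f is convex.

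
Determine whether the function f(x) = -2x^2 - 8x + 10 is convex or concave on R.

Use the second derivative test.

f(x) = -2x^2 - 8x + 10
f'(x) = -4x - 8
f''(x) = -4
Since f''(x) = -4 < 0 for all x, f is concave on R.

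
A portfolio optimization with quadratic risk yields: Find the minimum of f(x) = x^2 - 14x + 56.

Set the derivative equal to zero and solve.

f(x) = x^2 - 14x + 56
f'(x) = 2x + (-14) = 0
x = 14/2 = 7
f(7) = 7
Since f''(x) = 2 > 0, this is a minimum.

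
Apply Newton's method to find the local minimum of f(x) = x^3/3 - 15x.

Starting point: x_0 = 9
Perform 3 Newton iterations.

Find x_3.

f(x) = x^3/3 - 15x
f'(x) = x^2 - 15, f''(x) = 2x
Newton update: x_{n+1} = x_n - (x_n^2 - 15)/(2*x_n)
Step 1: x_0 = 9, f'=66, f''=18, x_1 = 16/3
Step 2: x_1 = 16/3, f'=121/9, f''=32/3, x_2 = 391/96
Step 3: x_2 = 391/96, f'=14641/9216, f''=391/48, x_3 = 291121/75072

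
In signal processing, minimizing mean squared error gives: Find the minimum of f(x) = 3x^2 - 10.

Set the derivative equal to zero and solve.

f(x) = 3x^2 - 10
f'(x) = 6x + (0) = 0
x = 0/6 = 0
f(0) = -10
Since f''(x) = 6 > 0, this is a minimum.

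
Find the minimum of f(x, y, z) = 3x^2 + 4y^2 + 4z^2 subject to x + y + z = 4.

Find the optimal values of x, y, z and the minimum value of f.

Using Lagrange multipliers on f = 3x^2 + 4y^2 + 4z^2 with constraint x + y + z = 4:
Conditions: 2*3*x = lambda, 2*4*y = lambda, 2*4*z = lambda
So x = lambda/6, y = lambda/8, z = lambda/8
Substituting into constraint: lambda * (5/12) = 4
lambda = 48/5
x = 8/5, y = 6/5, z = 6/5
Minimum value = 96/5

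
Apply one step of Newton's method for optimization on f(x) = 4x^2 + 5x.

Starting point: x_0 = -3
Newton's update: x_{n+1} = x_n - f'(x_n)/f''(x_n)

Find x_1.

f(x) = 4x^2 + 5x
f'(x) = 8x + (5), f''(x) = 8
Newton step: x_1 = x_0 - f'(x_0)/f''(x_0)
f'(-3) = -19
x_1 = -3 - -19/8 = -5/8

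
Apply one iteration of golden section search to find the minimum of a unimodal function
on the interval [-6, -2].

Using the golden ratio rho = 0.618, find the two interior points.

Golden section search on [-6, -2].
Golden ratio rho = 0.618 (approx).
Interior points:
  x_1 = -6 + (1-0.618)*4 = -4.4720
  x_2 = -6 + 0.618*4 = -3.5280
Compare f(x_1) and f(x_2) to determine which subinterval to keep.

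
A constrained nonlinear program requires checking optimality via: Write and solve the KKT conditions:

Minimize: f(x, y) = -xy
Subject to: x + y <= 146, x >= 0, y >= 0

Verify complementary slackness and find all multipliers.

Problem: min -xy s.t. x + y <= 146 (multiplier lambda), x >= 0 (mu_x), y >= 0 (mu_y)
KKT stationarity: -y + lambda - mu_x = 0, -x + lambda - mu_y = 0, with lambda, mu_x, mu_y >= 0
Complementary slackness: lambda*(x + y - 146) = 0, mu_x*x = 0, mu_y*y = 0
If lambda = 0: y = -mu_x <= 0 and x = -mu_y <= 0 force x = y = 0 with f = 0; but x = y = 73 is feasible with f = -5329 < 0, so this is not the minimum. Hence lambda > 0 and x + y = 146.
Try x > 0, y > 0 (so mu_x = mu_y = 0): y = lambda, x = lambda => x = y = lambda
x + y = 146 => 2*lambda = 146 => lambda = 73
x* = y* = 73 > 0, consistent with mu_x = mu_y = 0.
(Any feasible point with x = 0 or y = 0 has f = 0 > -5329, so the minimum is not on those boundaries.)
min(-xy) = -5329 (i.e. max xy = 5329)
Multipliers: lambda = 73, mu_x = 0, mu_y = 0
Complementary slackness: lambda*(x + y - 146) = 73*(73 + 73 - 146) = 0, mu_x*x = 0*73 = 0, mu_y*y = 0*73 = 0. Satisfied.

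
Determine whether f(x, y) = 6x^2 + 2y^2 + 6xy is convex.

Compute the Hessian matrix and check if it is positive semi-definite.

f(x,y) = 6x^2 + 2y^2 + 6xy
Hessian H = [[12, 6], [6, 4]]
trace(H) = 16, det(H) = 12
Eigenvalues: (16 +/- sqrt(208)) / 2 = 15.21, 0.7889
Since both eigenvalues > 0, f is convex.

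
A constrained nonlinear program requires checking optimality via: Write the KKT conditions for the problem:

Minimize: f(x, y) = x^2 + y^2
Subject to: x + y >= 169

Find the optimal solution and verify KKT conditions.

KKT conditions for min x^2 + y^2 s.t. x + y >= 169:
Stationarity: 2x = mu, 2y = mu
So x = y = mu/2.
Complementary slackness: mu*(x + y - 169) = 0
Primal feasibility: x + y >= 169; dual feasibility: mu >= 0
If mu = 0 then x = y = 0, but 0 + 0 < 169 is infeasible, so the constraint is active.
Constraint active: x + y = 2*(mu/2) = 169 => mu = 169
x = y = 169/2, f = 28561/2
Verify: stationarity 2*(169/2) = 169 = mu; primal 169/2 + 169/2 = 169 >= 169; dual mu = 169 >= 0; complementary slackness 169*(169 - 169) = 0. All KKT conditions hold.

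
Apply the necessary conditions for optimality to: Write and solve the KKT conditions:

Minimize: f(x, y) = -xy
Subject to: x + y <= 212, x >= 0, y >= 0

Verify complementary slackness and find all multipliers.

Problem: min -xy s.t. x + y <= 212 (multiplier lambda), x >= 0 (mu_x), y >= 0 (mu_y)
KKT stationarity: -y + lambda - mu_x = 0, -x + lambda - mu_y = 0, with lambda, mu_x, mu_y >= 0
Complementary slackness: lambda*(x + y - 212) = 0, mu_x*x = 0, mu_y*y = 0
If lambda = 0: y = -mu_x <= 0 and x = -mu_y <= 0 force x = y = 0 with f = 0; but x = y = 106 is feasible with f = -11236 < 0, so this is not the minimum. Hence lambda > 0 and x + y = 212.
Try x > 0, y > 0 (so mu_x = mu_y = 0): y = lambda, x = lambda => x = y = lambda
x + y = 212 => 2*lambda = 212 => lambda = 106
x* = y* = 106 > 0, consistent with mu_x = mu_y = 0.
(Any feasible point with x = 0 or y = 0 has f = 0 > -11236, so the minimum is not on those boundaries.)
min(-xy) = -11236 (i.e. max xy = 11236)
Multipliers: lambda = 106, mu_x = 0, mu_y = 0
Complementary slackness: lambda*(x + y - 212) = 106*(106 + 106 - 212) = 0, mu_x*x = 0*106 = 0, mu_y*y = 0*106 = 0. Satisfied.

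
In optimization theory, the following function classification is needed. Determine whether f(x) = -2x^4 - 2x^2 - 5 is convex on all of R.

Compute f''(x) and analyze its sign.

f(x) = -2x^4 - 2x^2 - 5
f'(x) = -8x^3 + -4x
f''(x) = -24x^2 + -4
f''(x) = -24x^2 + -4 <= -4 < 0 for all x
Therefore, f is concave on R.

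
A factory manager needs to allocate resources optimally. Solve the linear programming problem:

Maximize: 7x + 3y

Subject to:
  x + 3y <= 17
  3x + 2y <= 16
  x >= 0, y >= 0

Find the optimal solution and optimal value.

Feasible vertices: (0, 0), (0, 17/3), (2, 5), (16/3, 0)
Objective 7x + 3y at each:
  (0, 0): 0
  (0, 17/3): 17
  (2, 5): 29
  (16/3, 0): 112/3
Maximum is 112/3 at (16/3, 0).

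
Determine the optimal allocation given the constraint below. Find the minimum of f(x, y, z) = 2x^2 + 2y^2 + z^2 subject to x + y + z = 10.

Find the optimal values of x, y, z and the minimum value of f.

Using Lagrange multipliers on f = 2x^2 + 2y^2 + z^2 with constraint x + y + z = 10:
Conditions: 2*2*x = lambda, 2*2*y = lambda, 2*1*z = lambda
So x = lambda/4, y = lambda/4, z = lambda/2
Substituting into constraint: lambda * (1) = 10
lambda = 10
x = 5/2, y = 5/2, z = 5
Minimum value = 50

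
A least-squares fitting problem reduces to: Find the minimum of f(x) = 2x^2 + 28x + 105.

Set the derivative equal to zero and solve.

f(x) = 2x^2 + 28x + 105
f'(x) = 4x + (28) = 0
x = -28/4 = -7
f(-7) = 7
Since f''(x) = 4 > 0, this is a minimum.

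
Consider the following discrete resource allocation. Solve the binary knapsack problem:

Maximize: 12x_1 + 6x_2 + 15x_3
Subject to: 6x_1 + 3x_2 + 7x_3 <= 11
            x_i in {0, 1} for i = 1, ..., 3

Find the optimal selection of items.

Items: item 1 (v=12, w=6), item 2 (v=6, w=3), item 3 (v=15, w=7)
Capacity: 11
Checking all 8 subsets (w = total weight, v = total value):
  {}: w = 0, v = 0
  {1}: w = 6, v = 12
  {2}: w = 3, v = 6
  {3}: w = 7, v = 15
  {1, 2}: w = 9, v = 18
  {1, 3}: w = 13 > 11, infeasible
  {2, 3}: w = 10, v = 21
  {1, 2, 3}: w = 16 > 11, infeasible
Best feasible subset: items [2, 3]
Total weight: 10 <= 11, total value: 21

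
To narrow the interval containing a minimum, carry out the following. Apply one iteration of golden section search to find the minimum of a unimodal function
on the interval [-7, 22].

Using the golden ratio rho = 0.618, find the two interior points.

Golden section search on [-7, 22].
Golden ratio rho = 0.618 (approx).
Interior points:
  x_1 = -7 + (1-0.618)*29 = 4.0780
  x_2 = -7 + 0.618*29 = 10.9220
Compare f(x_1) and f(x_2) to determine which subinterval to keep.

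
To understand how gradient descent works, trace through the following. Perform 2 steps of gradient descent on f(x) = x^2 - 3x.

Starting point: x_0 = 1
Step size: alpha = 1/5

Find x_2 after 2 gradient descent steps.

f(x) = x^2 - 3x, f'(x) = 2x + (-3)
Step 1: f'(1) = -1, x_1 = 1 - 1/5 * -1 = 6/5
Step 2: f'(6/5) = -3/5, x_2 = 6/5 - 1/5 * -3/5 = 33/25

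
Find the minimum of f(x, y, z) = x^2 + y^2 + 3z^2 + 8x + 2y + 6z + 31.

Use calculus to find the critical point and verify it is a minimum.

f(x,y,z) = x^2 + y^2 + 3z^2 + 8x + 2y + 6z + 31
df/dx = 2x + (8) = 0 => x = -4
df/dy = 2y + (2) = 0 => y = -1
df/dz = 6z + (6) = 0 => z = -1
f(-4,-1,-1) = 1*(-4)^2 + 1*(-1)^2 + 3*(-1)^2 + 8*(-4) + 2*(-1) + 6*(-1) + 31 = 11
Hessian is diagonal with entries 2, 2, 6 > 0, confirmed minimum.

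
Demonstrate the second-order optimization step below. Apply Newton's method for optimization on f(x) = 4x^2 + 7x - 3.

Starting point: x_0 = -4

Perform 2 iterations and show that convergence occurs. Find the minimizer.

f(x) = 4x^2 + 7x - 3, f'(x) = 8x + (7), f''(x) = 8
Step 1: f'(-4) = -25, x_1 = -4 - -25/8 = -7/8
Step 2: f'(-7/8) = 0, x_2 = -7/8 (converged)
Newton's method converges in 1 step for quadratics.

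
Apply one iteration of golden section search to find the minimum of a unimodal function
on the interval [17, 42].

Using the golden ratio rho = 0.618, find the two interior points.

Golden section search on [17, 42].
Golden ratio rho = 0.618 (approx).
Interior points:
  x_1 = 17 + (1-0.618)*25 = 26.5500
  x_2 = 17 + 0.618*25 = 32.4500
Compare f(x_1) and f(x_2) to determine which subinterval to keep.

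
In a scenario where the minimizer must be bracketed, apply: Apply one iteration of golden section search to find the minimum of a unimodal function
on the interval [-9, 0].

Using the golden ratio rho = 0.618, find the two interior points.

Golden section search on [-9, 0].
Golden ratio rho = 0.618 (approx).
Interior points:
  x_1 = -9 + (1-0.618)*9 = -5.5620
  x_2 = -9 + 0.618*9 = -3.4380
Compare f(x_1) and f(x_2) to determine which subinterval to keep.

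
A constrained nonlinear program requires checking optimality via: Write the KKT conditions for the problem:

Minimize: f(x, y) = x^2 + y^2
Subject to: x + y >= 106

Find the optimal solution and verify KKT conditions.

KKT conditions for min x^2 + y^2 s.t. x + y >= 106:
Stationarity: 2x = mu, 2y = mu
So x = y = mu/2.
Complementary slackness: mu*(x + y - 106) = 0
Primal feasibility: x + y >= 106; dual feasibility: mu >= 0
If mu = 0 then x = y = 0, but 0 + 0 < 106 is infeasible, so the constraint is active.
Constraint active: x + y = 2*(mu/2) = 106 => mu = 106
x = y = 53, f = 5618
Verify: stationarity 2*53 = 106 = mu; primal 53 + 53 = 106 >= 106; dual mu = 106 >= 0; complementary slackness 106*(106 - 106) = 0. All KKT conditions hold.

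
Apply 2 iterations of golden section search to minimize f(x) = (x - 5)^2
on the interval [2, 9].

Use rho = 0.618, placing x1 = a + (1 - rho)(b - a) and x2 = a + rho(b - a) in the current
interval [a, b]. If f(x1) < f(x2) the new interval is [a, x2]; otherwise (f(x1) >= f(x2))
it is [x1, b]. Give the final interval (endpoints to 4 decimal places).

Golden section search for min of f(x) = (x - 5)^2 on [2, 9].
Each step: x1 = a + (1 - rho)(b - a), x2 = a + rho(b - a); if f(x1) < f(x2) keep [a, x2], otherwise keep [x1, b].
Step 1: [2.0000, 9.0000], x1=4.6740 (f=0.1063), x2=6.3260 (f=1.7583); f(x1) < f(x2) => keep [2.0000, 6.3260]
Step 2: [2.0000, 6.3260], x1=3.6525 (f=1.8157), x2=4.6735 (f=0.1066); f(x1) > f(x2) => keep [3.6525, 6.3260]
Final interval: [3.6525, 6.3260]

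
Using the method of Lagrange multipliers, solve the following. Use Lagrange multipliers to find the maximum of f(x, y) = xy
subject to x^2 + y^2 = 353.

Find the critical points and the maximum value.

Lagrange conditions: y = 2*lambda*x and x = 2*lambda*y
If x = 0 then y = 0, violating the constraint, so x, y != 0.
Dividing: y/x = x/y => x^2 = y^2 => y = x or y = -x
Constraint: 2x^2 = 353 => x^2 = 353/2 => x = +/-sqrt(353/2)
Critical points: (sqrt(353/2), sqrt(353/2)), (-sqrt(353/2), -sqrt(353/2)), (sqrt(353/2), -sqrt(353/2)), (-sqrt(353/2), sqrt(353/2))
  y = x:  xy = x^2 = 353/2  at (sqrt(353/2), sqrt(353/2)) and (-sqrt(353/2), -sqrt(353/2))
  y = -x: xy = -x^2 = -353/2 at (sqrt(353/2), -sqrt(353/2)) and (-sqrt(353/2), sqrt(353/2))
Maximum xy = 353/2 at (sqrt(353/2), sqrt(353/2)) and (-sqrt(353/2), -sqrt(353/2))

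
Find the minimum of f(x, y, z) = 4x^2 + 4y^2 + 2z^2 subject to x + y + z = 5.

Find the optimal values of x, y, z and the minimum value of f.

Using Lagrange multipliers on f = 4x^2 + 4y^2 + 2z^2 with constraint x + y + z = 5:
Conditions: 2*4*x = lambda, 2*4*y = lambda, 2*2*z = lambda
So x = lambda/8, y = lambda/8, z = lambda/4
Substituting into constraint: lambda * (1/2) = 5
lambda = 10
x = 5/4, y = 5/4, z = 5/2
Minimum value = 25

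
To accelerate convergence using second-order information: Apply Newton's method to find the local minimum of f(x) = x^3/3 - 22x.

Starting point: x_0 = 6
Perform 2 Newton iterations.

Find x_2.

f(x) = x^3/3 - 22x
f'(x) = x^2 - 22, f''(x) = 2x
Newton update: x_{n+1} = x_n - (x_n^2 - 22)/(2*x_n)
Step 1: x_0 = 6, f'=14, f''=12, x_1 = 29/6
Step 2: x_1 = 29/6, f'=49/36, f''=29/3, x_2 = 1633/348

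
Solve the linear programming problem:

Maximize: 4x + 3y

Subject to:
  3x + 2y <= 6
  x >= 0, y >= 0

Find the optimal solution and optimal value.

The feasible region has vertices at [(0, 0), (2, 0), (0, 3)].
Checking objective 4x + 3y at each vertex:
  (0, 0): 4*0 + 3*0 = 0
  (2, 0): 4*2 + 3*0 = 8
  (0, 3): 4*0 + 3*3 = 9
Maximum is 9 at (0, 3).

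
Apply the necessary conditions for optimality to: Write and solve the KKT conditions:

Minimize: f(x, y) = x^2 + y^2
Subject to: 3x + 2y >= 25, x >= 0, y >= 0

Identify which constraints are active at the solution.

KKT conditions for min x^2 + y^2 s.t. 3x + 2y >= 25, x >= 0, y >= 0:
Stationarity: 2x = mu*3 + mu_x, 2y = mu*2 + mu_y, with mu, mu_x, mu_y >= 0
Complementary slackness: mu*(3x + 2y - 25) = 0, mu_x*x = 0, mu_y*y = 0
(0, 0) is infeasible (3*0 + 2*0 < 25), so if mu = 0 stationarity would force x = mu_x/2 >= 0, y = mu_y/2 >= 0 with mu_x*x = mu_y*y = 0, i.e. x = y = 0: contradiction. Hence mu > 0 and 3x + 2y = 25 is active.
Try x > 0, y > 0 (so mu_x = mu_y = 0): x = 3*mu/2, y = 2*mu/2
Substitute: 3*(3*mu/2) + 2*(2*mu/2) = 25
  mu*13/2 = 25 => mu = 50/13
x* = 75/13 > 0, y* = 50/13 > 0, consistent with mu_x = mu_y = 0.
f is convex and the constraints are linear, so this KKT point is the global minimum.
f* = 625/13
Active constraints: 3x + 2y >= 25 (holds with equality, mu = 50/13 > 0); x >= 0 and y >= 0 are inactive (mu_x = mu_y = 0).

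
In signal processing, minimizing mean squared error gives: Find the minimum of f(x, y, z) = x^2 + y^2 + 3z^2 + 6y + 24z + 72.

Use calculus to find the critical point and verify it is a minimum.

f(x,y,z) = x^2 + y^2 + 3z^2 + 6y + 24z + 72
df/dx = 2x + (0) = 0 => x = 0
df/dy = 2y + (6) = 0 => y = -3
df/dz = 6z + (24) = 0 => z = -4
f(0,-3,-4) = 1*(0)^2 + 1*(-3)^2 + 3*(-4)^2 + 6*(-3) + 24*(-4) + 72 = 15
Hessian is diagonal with entries 2, 2, 6 > 0, confirmed minimum.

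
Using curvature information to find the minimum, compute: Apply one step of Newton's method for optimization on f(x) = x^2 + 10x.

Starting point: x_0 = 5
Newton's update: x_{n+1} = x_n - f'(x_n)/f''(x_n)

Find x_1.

f(x) = x^2 + 10x
f'(x) = 2x + (10), f''(x) = 2
Newton step: x_1 = x_0 - f'(x_0)/f''(x_0)
f'(5) = 20
x_1 = 5 - 20/2 = -5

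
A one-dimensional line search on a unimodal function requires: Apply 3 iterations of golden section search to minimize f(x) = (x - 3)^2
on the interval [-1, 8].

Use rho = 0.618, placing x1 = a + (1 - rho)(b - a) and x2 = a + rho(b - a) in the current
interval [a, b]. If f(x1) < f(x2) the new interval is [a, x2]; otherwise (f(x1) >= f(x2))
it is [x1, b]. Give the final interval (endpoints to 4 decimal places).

Golden section search for min of f(x) = (x - 3)^2 on [-1, 8].
Each step: x1 = a + (1 - rho)(b - a), x2 = a + rho(b - a); if f(x1) < f(x2) keep [a, x2], otherwise keep [x1, b].
Step 1: [-1.0000, 8.0000], x1=2.4380 (f=0.3158), x2=4.5620 (f=2.4398); f(x1) < f(x2) => keep [-1.0000, 4.5620]
Step 2: [-1.0000, 4.5620], x1=1.1247 (f=3.5168), x2=2.4373 (f=0.3166); f(x1) > f(x2) => keep [1.1247, 4.5620]
Step 3: [1.1247, 4.5620], x1=2.4377 (f=0.3161), x2=3.2489 (f=0.0620); f(x1) > f(x2) => keep [2.4377, 4.5620]
Final interval: [2.4377, 4.5620]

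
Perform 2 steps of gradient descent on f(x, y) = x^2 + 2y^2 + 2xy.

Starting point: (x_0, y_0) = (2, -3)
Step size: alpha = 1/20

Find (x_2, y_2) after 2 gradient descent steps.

f(x,y) = x^2 + 2y^2 + 2xy
grad_x = 2x + 2y, grad_y = 4y + 2x
Step 1: grad = (-2, -8), (21/10, -13/5)
Step 2: grad = (-1, -31/5), (43/20, -229/100)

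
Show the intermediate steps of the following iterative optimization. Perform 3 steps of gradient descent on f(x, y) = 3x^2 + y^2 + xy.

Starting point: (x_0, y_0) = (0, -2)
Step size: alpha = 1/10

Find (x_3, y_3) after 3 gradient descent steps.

f(x,y) = 3x^2 + y^2 + xy
grad_x = 6x + 1y, grad_y = 2y + 1x
Step 1: grad = (-2, -4), (1/5, -8/5)
Step 2: grad = (-2/5, -3), (6/25, -13/10)
Step 3: grad = (7/50, -59/25), (113/500, -133/125)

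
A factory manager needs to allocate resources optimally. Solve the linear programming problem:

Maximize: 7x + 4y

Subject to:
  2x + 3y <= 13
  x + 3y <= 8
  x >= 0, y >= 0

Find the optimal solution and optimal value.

Feasible vertices: (0, 0), (0, 8/3), (5, 1), (13/2, 0)
Objective 7x + 4y at each:
  (0, 0): 0
  (0, 8/3): 32/3
  (5, 1): 39
  (13/2, 0): 91/2
Maximum is 91/2 at (13/2, 0).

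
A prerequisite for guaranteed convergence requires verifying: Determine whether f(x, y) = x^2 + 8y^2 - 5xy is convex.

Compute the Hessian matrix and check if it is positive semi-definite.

f(x,y) = x^2 + 8y^2 - 5xy
Hessian H = [[2, -5], [-5, 16]]
trace(H) = 18, det(H) = 7
Eigenvalues: (18 +/- sqrt(296)) / 2 = 17.6, 0.3977
Since both eigenvalues > 0, f is convex.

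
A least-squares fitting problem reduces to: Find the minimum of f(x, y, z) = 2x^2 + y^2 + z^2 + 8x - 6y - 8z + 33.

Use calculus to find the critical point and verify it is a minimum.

f(x,y,z) = 2x^2 + y^2 + z^2 + 8x - 6y - 8z + 33
df/dx = 4x + (8) = 0 => x = -2
df/dy = 2y + (-6) = 0 => y = 3
df/dz = 2z + (-8) = 0 => z = 4
f(-2,3,4) = 2*(-2)^2 + 1*(3)^2 + 1*(4)^2 + 8*(-2) + -6*(3) + -8*(4) + 33 = 0
Hessian is diagonal with entries 4, 2, 2 > 0, confirmed minimum.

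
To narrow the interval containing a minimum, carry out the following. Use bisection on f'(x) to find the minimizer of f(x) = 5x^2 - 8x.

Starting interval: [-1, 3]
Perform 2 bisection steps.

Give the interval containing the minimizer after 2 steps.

Finding critical point of f(x) = 5x^2 - 8x using bisection on f'(x) = 10x + -8.
f'(x) = 0 when x = 4/5.
Starting interval: [-1, 3]
Step 1: mid = 1, f'(mid) = 2, new interval = [-1, 1]
Step 2: mid = 0, f'(mid) = -8, new interval = [0, 1]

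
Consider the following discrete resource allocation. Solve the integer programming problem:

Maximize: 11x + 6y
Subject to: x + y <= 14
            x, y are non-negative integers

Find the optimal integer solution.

Objective: 11x + 6y, constraint: x + y <= 14
Coefficient of x is 11 >= coefficient of y is 6, so allocate the entire budget to x.
Optimal: x = 14, y = 0, value = 154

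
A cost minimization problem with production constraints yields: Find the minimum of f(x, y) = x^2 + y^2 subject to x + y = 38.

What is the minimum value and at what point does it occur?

Substitute y = 38 - x into f(x,y) = x^2 + y^2:
g(x) = x^2 + (38 - x)^2 = 2x^2 - 76x + 1444
g'(x) = 4x - 76 = 0  =>  x = 19
y = 38 - 19 = 19
Minimum value = 19^2 + 19^2 = 722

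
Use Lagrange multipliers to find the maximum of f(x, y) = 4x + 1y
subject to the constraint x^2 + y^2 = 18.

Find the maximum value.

Set up Lagrange conditions: grad f = lambda * grad g
  4 = 2*lambda*x
  1 = 2*lambda*y
From these: x/y = 4/1, so x = 4t, y = 1t for some t.
Substitute into constraint: (4t)^2 + (1t)^2 = 18
  t^2 * 17 = 18
  t = sqrt(18/17)
Maximum = 4*x + 1*y = (4^2 + 1^2)*t = 17 * sqrt(18/17) = sqrt(306)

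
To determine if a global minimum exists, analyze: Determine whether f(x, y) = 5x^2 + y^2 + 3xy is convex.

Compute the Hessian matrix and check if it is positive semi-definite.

f(x,y) = 5x^2 + y^2 + 3xy
Hessian H = [[10, 3], [3, 2]]
trace(H) = 12, det(H) = 11
Eigenvalues: (12 +/- sqrt(100)) / 2 = 11, 1
Since both eigenvalues > 0, f is convex.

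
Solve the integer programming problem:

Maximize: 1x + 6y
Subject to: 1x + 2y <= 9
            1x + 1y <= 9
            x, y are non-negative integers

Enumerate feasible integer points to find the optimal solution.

Constraint 1: 1x + 2y <= 9
Constraint 2: 1x + 1y <= 9
Feasible x range (need y >= 0): 0 <= x <= min(9/1, 9/1) => x in {0, ..., 9}.
Enumerate feasible integer points row by row (the coefficient of y is 6 > 0, so for each x the largest feasible y gives the best value):
  x = 0: y <= min((9 - 1*0)/2, (9 - 1*0)/1) => y in {0, ..., 4}; best 1*0 + 6*4 = 24
  x = 1: y <= min((9 - 1*1)/2, (9 - 1*1)/1) => y in {0, ..., 4}; best 1*1 + 6*4 = 25
  x = 2: y <= min((9 - 1*2)/2, (9 - 1*2)/1) => y in {0, ..., 3}; best 1*2 + 6*3 = 20
  x = 3: y <= min((9 - 1*3)/2, (9 - 1*3)/1) => y in {0, ..., 3}; best 1*3 + 6*3 = 21
  x = 4: y <= min((9 - 1*4)/2, (9 - 1*4)/1) => y in {0, ..., 2}; best 1*4 + 6*2 = 16
  x = 5: y <= min((9 - 1*5)/2, (9 - 1*5)/1) => y in {0, ..., 2}; best 1*5 + 6*2 = 17
  x = 6: y <= min((9 - 1*6)/2, (9 - 1*6)/1) => y in {0, ..., 1}; best 1*6 + 6*1 = 12
  x = 7: y <= min((9 - 1*7)/2, (9 - 1*7)/1) => y in {0, ..., 1}; best 1*7 + 6*1 = 13
  x = 8: y <= min((9 - 1*8)/2, (9 - 1*8)/1) => y in {0}; best 1*8 + 6*0 = 8
  x = 9: y <= min((9 - 1*9)/2, (9 - 1*9)/1) => y in {0}; best 1*9 + 6*0 = 9
The maximum 1x + 6y = 25 is achieved at x = 1, y = 4.
Check: 1*1 + 2*4 = 9 <= 9 and 1*1 + 1*4 = 5 <= 9.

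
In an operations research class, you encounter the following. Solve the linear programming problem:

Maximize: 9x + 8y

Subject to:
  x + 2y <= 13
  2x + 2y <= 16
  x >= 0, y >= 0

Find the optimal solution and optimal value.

Feasible vertices: (0, 0), (0, 13/2), (3, 5), (8, 0)
Objective 9x + 8y at each:
  (0, 0): 0
  (0, 13/2): 52
  (3, 5): 67
  (8, 0): 72
Maximum is 72 at (8, 0).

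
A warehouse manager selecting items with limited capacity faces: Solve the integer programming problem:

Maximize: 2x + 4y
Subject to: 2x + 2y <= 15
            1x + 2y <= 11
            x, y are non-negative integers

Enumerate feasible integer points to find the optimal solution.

Constraint 1: 2x + 2y <= 15
Constraint 2: 1x + 2y <= 11
Feasible x range (need y >= 0): 0 <= x <= min(15/2, 11/1) => x in {0, ..., 7}.
Enumerate feasible integer points row by row (the coefficient of y is 4 > 0, so for each x the largest feasible y gives the best value):
  x = 0: y <= min((15 - 2*0)/2, (11 - 1*0)/2) => y in {0, ..., 5}; best 2*0 + 4*5 = 20
  x = 1: y <= min((15 - 2*1)/2, (11 - 1*1)/2) => y in {0, ..., 5}; best 2*1 + 4*5 = 22
  x = 2: y <= min((15 - 2*2)/2, (11 - 1*2)/2) => y in {0, ..., 4}; best 2*2 + 4*4 = 20
  x = 3: y <= min((15 - 2*3)/2, (11 - 1*3)/2) => y in {0, ..., 4}; best 2*3 + 4*4 = 22
  x = 4: y <= min((15 - 2*4)/2, (11 - 1*4)/2) => y in {0, ..., 3}; best 2*4 + 4*3 = 20
  x = 5: y <= min((15 - 2*5)/2, (11 - 1*5)/2) => y in {0, ..., 2}; best 2*5 + 4*2 = 18
  x = 6: y <= min((15 - 2*6)/2, (11 - 1*6)/2) => y in {0, ..., 1}; best 2*6 + 4*1 = 16
  x = 7: y <= min((15 - 2*7)/2, (11 - 1*7)/2) => y in {0}; best 2*7 + 4*0 = 14
The maximum 2x + 4y = 22 is achieved at x = 1, y = 5.
(The same value 22 is also attained at (3, 4).)
Check: 2*1 + 2*5 = 12 <= 15 and 1*1 + 2*5 = 11 <= 11.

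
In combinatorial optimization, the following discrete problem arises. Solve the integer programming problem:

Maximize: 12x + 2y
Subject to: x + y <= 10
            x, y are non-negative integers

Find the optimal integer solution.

Objective: 12x + 2y, constraint: x + y <= 10
Coefficient of x is 12 >= coefficient of y is 2, so allocate the entire budget to x.
Optimal: x = 10, y = 0, value = 120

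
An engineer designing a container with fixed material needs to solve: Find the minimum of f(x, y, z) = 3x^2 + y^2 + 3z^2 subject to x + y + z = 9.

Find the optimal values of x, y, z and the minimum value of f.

Using Lagrange multipliers on f = 3x^2 + y^2 + 3z^2 with constraint x + y + z = 9:
Conditions: 2*3*x = lambda, 2*1*y = lambda, 2*3*z = lambda
So x = lambda/6, y = lambda/2, z = lambda/6
Substituting into constraint: lambda * (5/6) = 9
lambda = 54/5
x = 9/5, y = 27/5, z = 9/5
Minimum value = 243/5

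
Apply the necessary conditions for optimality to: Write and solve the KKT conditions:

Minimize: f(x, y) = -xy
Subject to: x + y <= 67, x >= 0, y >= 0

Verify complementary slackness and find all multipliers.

Problem: min -xy s.t. x + y <= 67 (multiplier lambda), x >= 0 (mu_x), y >= 0 (mu_y)
KKT stationarity: -y + lambda - mu_x = 0, -x + lambda - mu_y = 0, with lambda, mu_x, mu_y >= 0
Complementary slackness: lambda*(x + y - 67) = 0, mu_x*x = 0, mu_y*y = 0
If lambda = 0: y = -mu_x <= 0 and x = -mu_y <= 0 force x = y = 0 with f = 0; but x = y = 67/2 is feasible with f = -4489/4 < 0, so this is not the minimum. Hence lambda > 0 and x + y = 67.
Try x > 0, y > 0 (so mu_x = mu_y = 0): y = lambda, x = lambda => x = y = lambda
x + y = 67 => 2*lambda = 67 => lambda = 67/2
x* = y* = 67/2 > 0, consistent with mu_x = mu_y = 0.
(Any feasible point with x = 0 or y = 0 has f = 0 > -4489/4, so the minimum is not on those boundaries.)
min(-xy) = -4489/4 (i.e. max xy = 4489/4)
Multipliers: lambda = 67/2, mu_x = 0, mu_y = 0
Complementary slackness: lambda*(x + y - 67) = 67/2*(67/2 + 67/2 - 67) = 0, mu_x*x = 0*67/2 = 0, mu_y*y = 0*67/2 = 0. Satisfied.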